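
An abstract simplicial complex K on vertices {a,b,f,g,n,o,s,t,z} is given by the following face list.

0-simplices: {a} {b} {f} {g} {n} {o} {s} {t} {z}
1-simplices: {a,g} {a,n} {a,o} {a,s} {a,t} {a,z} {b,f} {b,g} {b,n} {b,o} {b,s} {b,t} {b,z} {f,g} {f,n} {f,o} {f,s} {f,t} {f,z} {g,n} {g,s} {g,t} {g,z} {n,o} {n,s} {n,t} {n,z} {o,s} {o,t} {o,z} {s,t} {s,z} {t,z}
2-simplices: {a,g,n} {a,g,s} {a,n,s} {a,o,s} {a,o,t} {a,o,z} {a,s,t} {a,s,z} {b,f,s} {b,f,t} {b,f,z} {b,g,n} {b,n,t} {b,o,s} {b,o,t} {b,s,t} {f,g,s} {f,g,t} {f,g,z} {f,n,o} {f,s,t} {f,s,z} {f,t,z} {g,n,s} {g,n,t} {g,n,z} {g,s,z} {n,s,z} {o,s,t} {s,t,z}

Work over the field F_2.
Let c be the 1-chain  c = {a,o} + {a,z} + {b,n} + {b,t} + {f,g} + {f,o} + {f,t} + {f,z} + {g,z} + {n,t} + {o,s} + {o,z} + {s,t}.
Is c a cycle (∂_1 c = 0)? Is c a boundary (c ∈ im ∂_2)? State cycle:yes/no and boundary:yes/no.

n_0=9 n_1=33 n_2=30  [Z2]
∂1: piv[ag,an,ao,as,at,az,bf,bg] rk=8  ker:bn,bo,bs,bt,bz,fg,fn,fo,fs,ft,fz,gn,gs,gt,gz,no,ns,nt,nz,os,ot,oz,st,sz,tz
∂2: piv[agn,ags,ans,aos,aot,aoz,ast,asz,bfs,bft,bfz,bgn,bnt,bos,bot,fgs,fgt,fgz,fno,fsz,ftz,gnt,gnz] rk=23  ker:bst,fst,gns,gsz,nsz,ost,stz
∂1c = 0
c vs im∂2: residual ≠ 0 ⇒ not boundary

cycle:yes boundary:no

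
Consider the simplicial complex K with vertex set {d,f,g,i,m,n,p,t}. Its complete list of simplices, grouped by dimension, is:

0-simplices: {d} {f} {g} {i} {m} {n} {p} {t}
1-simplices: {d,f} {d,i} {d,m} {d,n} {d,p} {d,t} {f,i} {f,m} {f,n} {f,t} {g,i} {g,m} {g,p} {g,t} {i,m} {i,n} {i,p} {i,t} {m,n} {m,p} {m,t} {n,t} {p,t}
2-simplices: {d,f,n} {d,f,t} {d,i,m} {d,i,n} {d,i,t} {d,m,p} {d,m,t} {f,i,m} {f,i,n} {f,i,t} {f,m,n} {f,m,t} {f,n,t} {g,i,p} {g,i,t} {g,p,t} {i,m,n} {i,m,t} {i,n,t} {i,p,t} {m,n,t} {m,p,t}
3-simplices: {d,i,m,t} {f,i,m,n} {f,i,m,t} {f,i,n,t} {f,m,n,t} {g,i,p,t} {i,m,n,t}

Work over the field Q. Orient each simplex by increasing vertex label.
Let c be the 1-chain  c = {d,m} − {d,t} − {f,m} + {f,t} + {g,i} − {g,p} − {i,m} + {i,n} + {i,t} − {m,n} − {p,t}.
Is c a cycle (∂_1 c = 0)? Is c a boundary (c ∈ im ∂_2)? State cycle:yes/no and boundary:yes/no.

cycle:yes boundary:yes

n_0=8 n_1=23 n_2=22 n_3=7  [Q]
∂1: piv[df,di,dm,dn,dp,dt,gi] rk=7  ker:fi,fm,fn,ft,gm,gp,gt,im,in,ip,it,mn,mp,mt,nt,pt
∂2: piv[dfn,dft,dim,din,dit,dmp,dmt,fim,fin,fmn,fnt,gip,git,gpt,mpt] rk=15  ker:fit,fmt,imn,imt,int,ipt,mnt
∂3: piv[dimt,fimn,fimt,fint,fmnt,gipt] rk=6  ker:imnt
∂1c = 0
c vs im∂2: reduces to 0 ⇒ boundary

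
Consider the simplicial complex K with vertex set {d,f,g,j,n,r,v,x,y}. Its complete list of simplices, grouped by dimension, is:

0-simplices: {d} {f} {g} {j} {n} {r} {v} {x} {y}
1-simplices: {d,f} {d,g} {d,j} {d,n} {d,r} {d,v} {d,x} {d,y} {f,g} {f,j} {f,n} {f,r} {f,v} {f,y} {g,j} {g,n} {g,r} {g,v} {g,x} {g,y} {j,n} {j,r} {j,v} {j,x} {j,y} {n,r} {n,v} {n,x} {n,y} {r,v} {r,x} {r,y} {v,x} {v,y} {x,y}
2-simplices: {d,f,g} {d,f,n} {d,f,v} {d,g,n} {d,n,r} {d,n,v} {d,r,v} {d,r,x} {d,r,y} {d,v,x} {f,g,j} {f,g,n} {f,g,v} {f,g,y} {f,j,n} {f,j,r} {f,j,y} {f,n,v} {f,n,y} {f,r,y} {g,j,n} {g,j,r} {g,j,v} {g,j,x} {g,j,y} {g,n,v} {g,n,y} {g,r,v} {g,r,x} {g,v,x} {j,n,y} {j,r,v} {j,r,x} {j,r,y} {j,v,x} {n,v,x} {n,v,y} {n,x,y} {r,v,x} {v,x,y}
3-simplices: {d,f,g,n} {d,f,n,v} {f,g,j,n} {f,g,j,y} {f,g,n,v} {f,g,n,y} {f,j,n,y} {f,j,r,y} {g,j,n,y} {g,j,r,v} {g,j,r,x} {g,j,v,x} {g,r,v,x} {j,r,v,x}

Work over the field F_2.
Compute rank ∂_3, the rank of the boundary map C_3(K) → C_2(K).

rank∂_3=12

n_0=9 n_1=35 n_2=40 n_3=14  [Z2]
∂1: piv[df,dg,dj,dn,dr,dv,dx,dy] rk=8  ker:fg,fj,fn,fr,fv,fy,gj,gn,gr,gv,gx,gy,jn,jr,jv,jx,jy,nr,nv,nx,ny,rv,rx,ry,vx,vy,xy
∂2: piv[dfg,dfn,dfv,dgn,dnr,dnv,drv,drx,dry,dvx,fgj,fgv,fgy,fjn,fjr,fjy,fny,fry,gjr,gjv,gjx,grv,grx,nvx,nvy,nxy] rk=26  ker:fgn,fnv,gjn,gjy,gnv,gny,gvx,jny,jrv,jrx,jry,jvx,rvx,vxy
∂3: piv[dfgn,dfnv,fgjn,fgjy,fgnv,fgny,fjny,fjry,gjrv,gjrx,gjvx,grvx] rk=12  ker:gjny,jrvx
rk∂_3=12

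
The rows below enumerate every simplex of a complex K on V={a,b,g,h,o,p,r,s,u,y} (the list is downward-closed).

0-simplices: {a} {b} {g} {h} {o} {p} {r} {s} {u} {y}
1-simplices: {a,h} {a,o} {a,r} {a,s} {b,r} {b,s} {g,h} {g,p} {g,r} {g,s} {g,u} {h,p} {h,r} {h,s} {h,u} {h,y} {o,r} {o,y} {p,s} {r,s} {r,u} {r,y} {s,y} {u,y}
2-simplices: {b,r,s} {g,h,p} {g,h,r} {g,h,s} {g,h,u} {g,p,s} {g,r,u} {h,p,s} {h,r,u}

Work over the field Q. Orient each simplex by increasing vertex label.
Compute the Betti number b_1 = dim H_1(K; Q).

b_1=8

n_0=10 n_1=24 n_2=9  [Q]
∂1: piv[ah,ao,ar,as,br,gh,gp,gu,hy] rk=9  ker:bs,gr,gs,hp,hr,hs,hu,or,oy,ps,rs,ru,ry,sy,uy
∂2: piv[brs,ghp,ghr,ghs,ghu,gps,gru] rk=7  ker:hps,hru
b_1=(24−9)−7=8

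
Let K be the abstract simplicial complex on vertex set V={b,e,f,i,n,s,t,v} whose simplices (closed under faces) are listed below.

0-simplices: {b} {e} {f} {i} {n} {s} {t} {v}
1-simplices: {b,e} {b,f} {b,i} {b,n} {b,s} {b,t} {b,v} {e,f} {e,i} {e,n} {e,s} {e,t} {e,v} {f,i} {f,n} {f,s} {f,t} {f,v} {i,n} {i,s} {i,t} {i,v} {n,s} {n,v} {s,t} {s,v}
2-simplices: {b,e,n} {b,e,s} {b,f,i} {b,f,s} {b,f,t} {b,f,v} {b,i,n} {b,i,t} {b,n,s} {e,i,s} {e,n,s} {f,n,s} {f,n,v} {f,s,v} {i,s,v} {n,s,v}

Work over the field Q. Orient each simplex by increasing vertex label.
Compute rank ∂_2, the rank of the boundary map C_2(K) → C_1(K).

rank∂_2=14

n_0=8 n_1=26 n_2=16  [Q]
∂1: piv[be,bf,bi,bn,bs,bt,bv] rk=7  ker:ef,ei,en,es,et,ev,fi,fn,fs,ft,fv,in,is,it,iv,ns,nv,st,sv
∂2: piv[ben,bes,bfi,bfs,bft,bfv,bin,bit,bns,eis,fns,fnv,fsv,isv] rk=14  ker:ens,nsv
rk∂_2=14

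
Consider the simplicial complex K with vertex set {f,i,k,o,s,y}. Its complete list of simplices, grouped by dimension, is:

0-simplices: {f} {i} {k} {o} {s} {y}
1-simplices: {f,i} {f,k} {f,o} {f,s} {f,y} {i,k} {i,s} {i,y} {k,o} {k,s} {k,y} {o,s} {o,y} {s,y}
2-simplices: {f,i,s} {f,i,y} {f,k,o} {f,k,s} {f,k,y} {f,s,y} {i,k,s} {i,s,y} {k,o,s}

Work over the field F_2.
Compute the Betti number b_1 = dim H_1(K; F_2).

b_1=1

n_0=6 n_1=14 n_2=9  [Z2]
∂1: piv[fi,fk,fo,fs,fy] rk=5  ker:ik,is,iy,ko,ks,ky,os,oy,sy
∂2: piv[fis,fiy,fko,fks,fky,fsy,iks,kos] rk=8  ker:isy
b_1=(14−5)−8=1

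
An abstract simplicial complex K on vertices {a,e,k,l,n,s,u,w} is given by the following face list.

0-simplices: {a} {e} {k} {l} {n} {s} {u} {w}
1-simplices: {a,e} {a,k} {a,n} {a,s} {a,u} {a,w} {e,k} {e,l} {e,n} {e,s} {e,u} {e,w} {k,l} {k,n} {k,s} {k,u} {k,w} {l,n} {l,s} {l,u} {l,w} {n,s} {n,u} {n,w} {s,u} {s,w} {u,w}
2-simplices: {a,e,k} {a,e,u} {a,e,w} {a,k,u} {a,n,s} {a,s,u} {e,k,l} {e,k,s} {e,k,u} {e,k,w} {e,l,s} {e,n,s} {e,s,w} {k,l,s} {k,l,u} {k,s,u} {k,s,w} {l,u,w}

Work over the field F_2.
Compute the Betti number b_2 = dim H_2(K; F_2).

b_2=3

n_0=8 n_1=27 n_2=18  [Z2]
∂1: piv[ae,ak,an,as,au,aw,el] rk=7  ker:ek,en,es,eu,ew,kl,kn,ks,ku,kw,ln,ls,lu,lw,ns,nu,nw,su,sw,uw
∂2: piv[aek,aeu,aew,aku,ans,asu,ekl,eks,ekw,els,ens,esw,klu,ksu,luw] rk=15  ker:eku,kls,ksw
b_2=(18−15)−0=3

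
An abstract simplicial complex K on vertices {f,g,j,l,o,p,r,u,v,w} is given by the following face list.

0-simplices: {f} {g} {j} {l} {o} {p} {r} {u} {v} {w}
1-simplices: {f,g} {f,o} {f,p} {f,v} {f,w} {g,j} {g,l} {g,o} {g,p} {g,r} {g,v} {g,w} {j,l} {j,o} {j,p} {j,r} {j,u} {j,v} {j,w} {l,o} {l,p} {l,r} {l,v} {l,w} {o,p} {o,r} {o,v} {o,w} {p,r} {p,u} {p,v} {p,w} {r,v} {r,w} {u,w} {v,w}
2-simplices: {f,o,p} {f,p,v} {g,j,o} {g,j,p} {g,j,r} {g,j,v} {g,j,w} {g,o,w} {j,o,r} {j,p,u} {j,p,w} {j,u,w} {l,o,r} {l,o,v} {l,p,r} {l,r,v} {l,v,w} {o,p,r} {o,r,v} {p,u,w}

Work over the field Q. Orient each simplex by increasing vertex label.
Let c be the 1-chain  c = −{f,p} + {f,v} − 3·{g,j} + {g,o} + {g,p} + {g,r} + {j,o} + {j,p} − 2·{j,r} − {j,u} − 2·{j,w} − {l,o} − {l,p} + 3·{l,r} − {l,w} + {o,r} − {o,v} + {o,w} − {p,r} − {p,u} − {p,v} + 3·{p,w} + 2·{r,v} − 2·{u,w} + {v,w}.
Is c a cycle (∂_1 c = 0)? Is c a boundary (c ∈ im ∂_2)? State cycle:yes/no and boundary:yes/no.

n_0=10 n_1=36 n_2=20  [Q]
∂1: piv[fg,fo,fp,fv,fw,gj,gl,gr,ju] rk=9  ker:go,gp,gv,gw,jl,jo,jp,jr,jv,jw,lo,lp,lr,lv,lw,op,or,ov,ow,pr,pu,pv,pw,rv,rw,uw,vw
∂2: piv[fop,fpv,gjo,gjp,gjr,gjv,gjw,gow,jor,jpu,jpw,juw,lor,lov,lpr,lrv,lvw,opr] rk=18  ker:orv,puw
∂1c = 0
c vs im∂2: reduces to 0 ⇒ boundary

cycle:yes boundary:yes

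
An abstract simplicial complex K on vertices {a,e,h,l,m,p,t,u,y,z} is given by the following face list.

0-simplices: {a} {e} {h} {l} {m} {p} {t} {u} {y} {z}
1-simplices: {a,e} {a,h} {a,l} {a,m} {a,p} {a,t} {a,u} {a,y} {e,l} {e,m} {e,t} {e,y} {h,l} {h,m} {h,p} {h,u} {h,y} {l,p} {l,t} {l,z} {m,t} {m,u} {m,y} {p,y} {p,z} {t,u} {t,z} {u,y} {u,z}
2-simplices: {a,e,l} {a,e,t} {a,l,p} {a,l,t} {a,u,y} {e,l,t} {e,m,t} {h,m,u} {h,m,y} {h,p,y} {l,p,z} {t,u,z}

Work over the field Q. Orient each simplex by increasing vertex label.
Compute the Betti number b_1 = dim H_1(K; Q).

n_0=10 n_1=29 n_2=12  [Q]
∂1: piv[ae,ah,al,am,ap,at,au,ay,lz] rk=9  ker:el,em,et,ey,hl,hm,hp,hu,hy,lp,lt,mt,mu,my,py,pz,tu,tz,uy,uz
∂2: piv[ael,aet,alp,alt,auy,emt,hmu,hmy,hpy,lpz,tuz] rk=11  ker:elt
b_1=(29−9)−11=9

b_1=9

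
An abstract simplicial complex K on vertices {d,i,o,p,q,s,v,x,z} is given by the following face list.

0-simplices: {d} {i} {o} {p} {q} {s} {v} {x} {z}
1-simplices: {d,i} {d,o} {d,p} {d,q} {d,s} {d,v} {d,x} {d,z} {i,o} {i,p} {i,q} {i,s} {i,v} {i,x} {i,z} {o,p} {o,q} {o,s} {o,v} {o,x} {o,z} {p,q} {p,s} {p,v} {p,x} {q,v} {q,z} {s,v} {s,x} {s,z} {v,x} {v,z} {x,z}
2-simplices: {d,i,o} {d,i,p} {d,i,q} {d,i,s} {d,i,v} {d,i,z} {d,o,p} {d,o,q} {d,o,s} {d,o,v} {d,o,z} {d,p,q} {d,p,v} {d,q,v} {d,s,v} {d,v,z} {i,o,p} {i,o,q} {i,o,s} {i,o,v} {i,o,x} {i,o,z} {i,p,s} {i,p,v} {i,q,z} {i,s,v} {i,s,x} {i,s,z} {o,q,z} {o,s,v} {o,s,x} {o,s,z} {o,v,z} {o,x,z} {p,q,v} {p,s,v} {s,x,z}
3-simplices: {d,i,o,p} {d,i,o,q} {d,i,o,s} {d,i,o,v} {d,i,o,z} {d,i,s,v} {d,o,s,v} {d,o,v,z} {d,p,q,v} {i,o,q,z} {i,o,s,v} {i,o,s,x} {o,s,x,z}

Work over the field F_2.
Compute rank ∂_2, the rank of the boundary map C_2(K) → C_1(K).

rank∂_2=22

n_0=9 n_1=33 n_2=37 n_3=13  [Z2]
∂1: piv[di,do,dp,dq,ds,dv,dx,dz] rk=8  ker:io,ip,iq,is,iv,ix,iz,op,oq,os,ov,ox,oz,pq,ps,pv,px,qv,qz,sv,sx,sz,vx,vz,xz
∂2: piv[dio,dip,diq,dis,div,diz,dop,doq,dos,dov,doz,dpq,dpv,dqv,dsv,dvz,iox,ips,iqz,isx,isz,oxz] rk=22  ker:iop,ioq,ios,iov,ioz,ipv,isv,oqz,osv,osx,osz,ovz,pqv,psv,sxz
∂3: piv[diop,dioq,dios,diov,dioz,disv,dosv,dovz,dpqv,ioqz,iosx,osxz] rk=12  ker:iosv
rk∂_2=22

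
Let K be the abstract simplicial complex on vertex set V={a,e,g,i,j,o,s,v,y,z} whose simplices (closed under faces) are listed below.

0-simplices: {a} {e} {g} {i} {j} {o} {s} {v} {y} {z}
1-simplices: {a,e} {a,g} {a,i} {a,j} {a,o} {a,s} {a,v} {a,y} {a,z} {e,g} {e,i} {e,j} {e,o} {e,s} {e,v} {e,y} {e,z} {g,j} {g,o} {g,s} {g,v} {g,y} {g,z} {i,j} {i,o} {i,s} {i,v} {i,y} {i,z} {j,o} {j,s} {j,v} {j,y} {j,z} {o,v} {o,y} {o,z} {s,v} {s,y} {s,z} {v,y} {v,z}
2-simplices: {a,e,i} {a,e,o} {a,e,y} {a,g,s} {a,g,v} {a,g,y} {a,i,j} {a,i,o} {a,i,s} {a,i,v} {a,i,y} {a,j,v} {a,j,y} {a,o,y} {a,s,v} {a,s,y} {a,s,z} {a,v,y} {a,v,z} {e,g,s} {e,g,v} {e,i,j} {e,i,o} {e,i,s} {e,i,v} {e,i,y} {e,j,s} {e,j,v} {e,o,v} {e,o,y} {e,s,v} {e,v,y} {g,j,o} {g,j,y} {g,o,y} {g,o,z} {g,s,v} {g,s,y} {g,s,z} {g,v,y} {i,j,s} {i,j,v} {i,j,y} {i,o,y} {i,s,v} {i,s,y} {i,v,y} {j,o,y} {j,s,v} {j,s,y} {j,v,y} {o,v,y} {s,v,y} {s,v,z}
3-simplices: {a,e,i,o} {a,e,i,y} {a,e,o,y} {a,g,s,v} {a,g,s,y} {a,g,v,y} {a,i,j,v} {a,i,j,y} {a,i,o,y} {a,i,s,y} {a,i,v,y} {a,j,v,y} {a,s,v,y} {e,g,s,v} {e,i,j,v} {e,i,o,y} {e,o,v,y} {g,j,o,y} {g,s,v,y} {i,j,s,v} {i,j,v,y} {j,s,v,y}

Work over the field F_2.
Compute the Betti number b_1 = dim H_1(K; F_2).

b_1=3

n_0=10 n_1=42 n_2=54 n_3=22  [Z2]
∂1: piv[ae,ag,ai,aj,ao,as,av,ay,az] rk=9  ker:eg,ei,ej,eo,es,ev,ey,ez,gj,go,gs,gv,gy,gz,ij,io,is,iv,iy,iz,jo,js,jv,jy,jz,ov,oy,oz,sv,sy,sz,vy,vz
∂2: piv[aei,aeo,aey,ags,agv,agy,aij,aio,ais,aiv,aiy,ajv,ajy,aoy,asv,asy,asz,avy,avz,egs,egv,eij,eis,ejs,eov,gjo,gjy,goy,goz,gsz] rk=30  ker:eio,eiv,eiy,ejv,eoy,esv,evy,gsv,gsy,gvy,ijs,ijv,ijy,ioy,isv,isy,ivy,joy,jsv,jsy,jvy,ovy,svy,svz
∂3: piv[aeio,aeiy,aeoy,agsv,agsy,agvy,aijv,aijy,aioy,aisy,aivy,ajvy,asvy,egsv,eijv,eovy,gjoy,ijsv,jsvy] rk=19  ker:eioy,gsvy,ijvy
b_1=(42−9)−30=3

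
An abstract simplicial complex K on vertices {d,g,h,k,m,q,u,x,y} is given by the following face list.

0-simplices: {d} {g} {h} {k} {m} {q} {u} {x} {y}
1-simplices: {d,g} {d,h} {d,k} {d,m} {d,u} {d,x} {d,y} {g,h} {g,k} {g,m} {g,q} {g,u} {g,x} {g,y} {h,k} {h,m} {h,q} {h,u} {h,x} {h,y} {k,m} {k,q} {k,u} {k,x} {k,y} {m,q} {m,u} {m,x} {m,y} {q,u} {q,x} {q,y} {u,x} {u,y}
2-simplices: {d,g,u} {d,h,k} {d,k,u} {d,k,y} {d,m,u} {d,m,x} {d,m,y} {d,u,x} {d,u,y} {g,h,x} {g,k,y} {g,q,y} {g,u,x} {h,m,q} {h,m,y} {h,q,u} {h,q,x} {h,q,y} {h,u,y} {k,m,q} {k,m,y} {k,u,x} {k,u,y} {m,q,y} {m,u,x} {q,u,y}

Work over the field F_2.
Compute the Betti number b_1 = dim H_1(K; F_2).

n_0=9 n_1=34 n_2=26  [Z2]
∂1: piv[dg,dh,dk,dm,du,dx,dy,gq] rk=8  ker:gh,gk,gm,gu,gx,gy,hk,hm,hq,hu,hx,hy,km,kq,ku,kx,ky,mq,mu,mx,my,qu,qx,qy,ux,uy
∂2: piv[dgu,dhk,dku,dky,dmu,dmx,dmy,dux,duy,ghx,gky,gqy,gux,hmq,hmy,hqu,hqx,hqy,huy,kmq,kmy,kux] rk=22  ker:kuy,mqy,mux,quy
b_1=(34−8)−22=4

b_1=4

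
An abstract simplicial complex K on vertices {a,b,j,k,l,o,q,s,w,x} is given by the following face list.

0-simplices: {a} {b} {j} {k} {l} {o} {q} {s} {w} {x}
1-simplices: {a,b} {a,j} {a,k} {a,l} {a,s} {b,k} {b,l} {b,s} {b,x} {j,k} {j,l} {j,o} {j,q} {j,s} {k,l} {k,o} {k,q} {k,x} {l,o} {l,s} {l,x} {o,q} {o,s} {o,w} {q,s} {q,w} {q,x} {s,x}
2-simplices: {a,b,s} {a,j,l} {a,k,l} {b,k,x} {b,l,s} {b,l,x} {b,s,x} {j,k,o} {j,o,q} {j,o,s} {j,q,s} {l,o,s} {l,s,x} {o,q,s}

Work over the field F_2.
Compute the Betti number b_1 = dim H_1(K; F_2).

b_1=7

n_0=10 n_1=28 n_2=14  [Z2]
∂1: piv[ab,aj,ak,al,as,bx,jo,jq,ow] rk=9  ker:bk,bl,bs,jk,jl,js,kl,ko,kq,kx,lo,ls,lx,oq,os,qs,qw,qx,sx
∂2: piv[abs,ajl,akl,bkx,bls,blx,bsx,jko,joq,jos,jqs,los] rk=12  ker:lsx,oqs
b_1=(28−9)−12=7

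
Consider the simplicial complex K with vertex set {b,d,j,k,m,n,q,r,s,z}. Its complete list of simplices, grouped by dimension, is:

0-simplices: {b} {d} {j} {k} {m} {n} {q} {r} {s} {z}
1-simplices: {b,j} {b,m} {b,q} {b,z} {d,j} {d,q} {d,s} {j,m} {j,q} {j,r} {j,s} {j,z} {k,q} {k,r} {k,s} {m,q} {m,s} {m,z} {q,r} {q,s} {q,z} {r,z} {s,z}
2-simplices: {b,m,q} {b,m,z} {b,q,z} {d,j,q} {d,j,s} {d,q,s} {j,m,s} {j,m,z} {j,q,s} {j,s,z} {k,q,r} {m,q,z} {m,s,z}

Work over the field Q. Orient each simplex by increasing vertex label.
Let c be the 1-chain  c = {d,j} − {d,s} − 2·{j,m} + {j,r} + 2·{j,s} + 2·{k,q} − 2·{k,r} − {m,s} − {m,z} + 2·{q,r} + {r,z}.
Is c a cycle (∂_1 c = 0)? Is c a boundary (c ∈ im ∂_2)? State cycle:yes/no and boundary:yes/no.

cycle:yes boundary:no

n_0=10 n_1=23 n_2=13  [Q]
∂1: piv[bj,bm,bq,bz,dj,ds,jr,kq] rk=8  ker:dq,jm,jq,js,jz,kr,ks,mq,ms,mz,qr,qs,qz,rz,sz
∂2: piv[bmq,bmz,bqz,djq,djs,dqs,jms,jmz,jsz,kqr] rk=10  ker:jqs,mqz,msz
∂1c = 0
c vs im∂2: residual ≠ 0 ⇒ not boundary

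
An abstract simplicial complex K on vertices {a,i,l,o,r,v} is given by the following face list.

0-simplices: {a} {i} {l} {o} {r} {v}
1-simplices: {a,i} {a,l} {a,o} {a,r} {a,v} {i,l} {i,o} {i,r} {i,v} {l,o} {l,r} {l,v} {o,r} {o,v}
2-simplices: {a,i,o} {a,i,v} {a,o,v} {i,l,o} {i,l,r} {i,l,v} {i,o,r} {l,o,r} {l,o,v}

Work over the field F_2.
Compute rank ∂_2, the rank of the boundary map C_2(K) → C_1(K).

n_0=6 n_1=14 n_2=9  [Z2]
∂1: piv[ai,al,ao,ar,av] rk=5  ker:il,io,ir,iv,lo,lr,lv,or,ov
∂2: piv[aio,aiv,aov,ilo,ilr,ilv,ior] rk=7  ker:lor,lov
rk∂_2=7

rank∂_2=7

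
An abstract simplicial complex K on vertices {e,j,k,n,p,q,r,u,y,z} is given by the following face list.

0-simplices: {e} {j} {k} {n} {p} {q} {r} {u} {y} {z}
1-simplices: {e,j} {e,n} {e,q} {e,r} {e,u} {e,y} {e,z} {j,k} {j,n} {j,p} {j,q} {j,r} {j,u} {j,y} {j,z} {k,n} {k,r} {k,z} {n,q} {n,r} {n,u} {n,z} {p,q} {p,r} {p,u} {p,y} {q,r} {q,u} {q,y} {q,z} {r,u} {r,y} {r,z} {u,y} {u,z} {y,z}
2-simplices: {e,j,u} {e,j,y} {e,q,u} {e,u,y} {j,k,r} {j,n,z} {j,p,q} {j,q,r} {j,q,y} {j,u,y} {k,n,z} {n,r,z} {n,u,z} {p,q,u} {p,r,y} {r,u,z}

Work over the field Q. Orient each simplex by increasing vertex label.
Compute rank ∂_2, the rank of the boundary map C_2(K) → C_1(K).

n_0=10 n_1=36 n_2=16  [Q]
∂1: piv[ej,en,eq,er,eu,ey,ez,jk,jp] rk=9  ker:jn,jq,jr,ju,jy,jz,kn,kr,kz,nq,nr,nu,nz,pq,pr,pu,py,qr,qu,qy,qz,ru,ry,rz,uy,uz,yz
∂2: piv[eju,ejy,equ,euy,jkr,jnz,jpq,jqr,jqy,knz,nrz,nuz,pqu,pry,ruz] rk=15  ker:juy
rk∂_2=15

rank∂_2=15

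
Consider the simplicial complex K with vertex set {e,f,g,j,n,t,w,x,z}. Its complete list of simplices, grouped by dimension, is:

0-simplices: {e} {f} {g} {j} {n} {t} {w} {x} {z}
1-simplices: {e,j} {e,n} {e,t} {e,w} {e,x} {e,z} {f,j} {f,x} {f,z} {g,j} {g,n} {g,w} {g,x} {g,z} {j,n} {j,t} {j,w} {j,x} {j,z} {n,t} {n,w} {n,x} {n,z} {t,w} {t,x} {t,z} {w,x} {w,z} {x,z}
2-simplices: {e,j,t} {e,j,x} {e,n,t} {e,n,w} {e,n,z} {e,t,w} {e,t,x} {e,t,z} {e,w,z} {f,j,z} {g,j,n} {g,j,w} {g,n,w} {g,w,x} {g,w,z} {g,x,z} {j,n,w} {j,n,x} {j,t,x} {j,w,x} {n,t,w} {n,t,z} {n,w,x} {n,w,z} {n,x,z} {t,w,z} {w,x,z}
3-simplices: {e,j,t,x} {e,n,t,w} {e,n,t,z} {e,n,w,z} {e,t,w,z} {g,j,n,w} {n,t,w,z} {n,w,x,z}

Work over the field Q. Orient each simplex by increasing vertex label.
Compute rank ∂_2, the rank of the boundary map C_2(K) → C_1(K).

rank∂_2=18

n_0=9 n_1=29 n_2=27 n_3=8  [Q]
∂1: piv[ej,en,et,ew,ex,ez,fj,gj] rk=8  ker:fx,fz,gn,gw,gx,gz,jn,jt,jw,jx,jz,nt,nw,nx,nz,tw,tx,tz,wx,wz,xz
∂2: piv[ejt,ejx,ent,enw,enz,etw,etx,etz,ewz,fjz,gjn,gjw,gnw,gwx,gwz,gxz,jnx,jwx] rk=18  ker:jnw,jtx,ntw,ntz,nwx,nwz,nxz,twz,wxz
∂3: piv[ejtx,entw,entz,enwz,etwz,gjnw,nwxz] rk=7  ker:ntwz
rk∂_2=18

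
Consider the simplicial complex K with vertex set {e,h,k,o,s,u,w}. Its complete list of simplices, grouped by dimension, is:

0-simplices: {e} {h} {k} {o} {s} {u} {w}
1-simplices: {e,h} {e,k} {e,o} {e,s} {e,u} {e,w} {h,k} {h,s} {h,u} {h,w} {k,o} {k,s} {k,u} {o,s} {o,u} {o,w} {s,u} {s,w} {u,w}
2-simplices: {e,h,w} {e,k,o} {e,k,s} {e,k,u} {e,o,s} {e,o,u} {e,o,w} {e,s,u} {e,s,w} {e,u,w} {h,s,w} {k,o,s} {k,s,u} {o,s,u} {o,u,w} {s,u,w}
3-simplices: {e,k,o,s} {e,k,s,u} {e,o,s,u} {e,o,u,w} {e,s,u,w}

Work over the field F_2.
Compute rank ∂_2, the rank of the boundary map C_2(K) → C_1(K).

rank∂_2=11

n_0=7 n_1=19 n_2=16 n_3=5  [Z2]
∂1: piv[eh,ek,eo,es,eu,ew] rk=6  ker:hk,hs,hu,hw,ko,ks,ku,os,ou,ow,su,sw,uw
∂2: piv[ehw,eko,eks,eku,eos,eou,eow,esu,esw,euw,hsw] rk=11  ker:kos,ksu,osu,ouw,suw
∂3: piv[ekos,eksu,eosu,eouw,esuw] rk=5
rk∂_2=11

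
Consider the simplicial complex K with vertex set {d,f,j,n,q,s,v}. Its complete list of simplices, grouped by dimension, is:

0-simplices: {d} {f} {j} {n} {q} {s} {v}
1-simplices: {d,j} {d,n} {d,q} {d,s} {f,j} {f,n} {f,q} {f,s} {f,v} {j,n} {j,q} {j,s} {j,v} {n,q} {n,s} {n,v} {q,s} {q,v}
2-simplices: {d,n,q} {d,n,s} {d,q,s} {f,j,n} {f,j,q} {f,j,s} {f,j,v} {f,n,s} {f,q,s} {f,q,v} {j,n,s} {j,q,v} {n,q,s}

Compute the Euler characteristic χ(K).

χ(K)=2

n_0=7 n_1=18 n_2=13
χ=+7−18+13=2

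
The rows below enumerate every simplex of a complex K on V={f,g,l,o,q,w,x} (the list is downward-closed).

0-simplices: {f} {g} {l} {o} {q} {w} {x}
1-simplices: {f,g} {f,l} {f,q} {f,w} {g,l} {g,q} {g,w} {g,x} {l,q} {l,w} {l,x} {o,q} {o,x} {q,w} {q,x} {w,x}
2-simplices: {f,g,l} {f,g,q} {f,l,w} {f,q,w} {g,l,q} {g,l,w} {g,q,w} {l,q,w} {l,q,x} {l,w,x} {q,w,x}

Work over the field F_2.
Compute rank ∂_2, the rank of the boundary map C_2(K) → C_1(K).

n_0=7 n_1=16 n_2=11  [Z2]
∂1: piv[fg,fl,fq,fw,gx,oq] rk=6  ker:gl,gq,gw,lq,lw,lx,ox,qw,qx,wx
∂2: piv[fgl,fgq,flw,fqw,glq,glw,lqx,lwx] rk=8  ker:gqw,lqw,qwx
rk∂_2=8

rank∂_2=8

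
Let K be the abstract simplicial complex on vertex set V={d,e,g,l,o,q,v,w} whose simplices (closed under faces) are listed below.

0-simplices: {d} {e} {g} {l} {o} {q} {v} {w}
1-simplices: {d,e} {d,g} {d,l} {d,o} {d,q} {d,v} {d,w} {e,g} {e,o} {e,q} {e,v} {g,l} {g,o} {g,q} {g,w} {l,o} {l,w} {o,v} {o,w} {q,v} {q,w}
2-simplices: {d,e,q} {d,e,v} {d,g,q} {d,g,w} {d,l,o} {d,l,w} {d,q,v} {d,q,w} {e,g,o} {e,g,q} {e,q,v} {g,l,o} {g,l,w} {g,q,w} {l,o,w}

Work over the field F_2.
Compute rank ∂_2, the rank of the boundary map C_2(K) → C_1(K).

n_0=8 n_1=21 n_2=15  [Z2]
∂1: piv[de,dg,dl,do,dq,dv,dw] rk=7  ker:eg,eo,eq,ev,gl,go,gq,gw,lo,lw,ov,ow,qv,qw
∂2: piv[deq,dev,dgq,dgw,dlo,dlw,dqv,dqw,ego,egq,glo,glw,low] rk=13  ker:eqv,gqw
rk∂_2=13

rank∂_2=13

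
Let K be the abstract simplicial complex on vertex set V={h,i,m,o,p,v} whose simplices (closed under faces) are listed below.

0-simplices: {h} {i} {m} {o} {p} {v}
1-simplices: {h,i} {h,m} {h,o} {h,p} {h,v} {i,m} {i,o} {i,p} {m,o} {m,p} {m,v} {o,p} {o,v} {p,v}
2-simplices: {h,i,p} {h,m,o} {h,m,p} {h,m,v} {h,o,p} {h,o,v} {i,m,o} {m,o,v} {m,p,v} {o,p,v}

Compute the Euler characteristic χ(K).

n_0=6 n_1=14 n_2=10
χ=+6−14+10=2

χ(K)=2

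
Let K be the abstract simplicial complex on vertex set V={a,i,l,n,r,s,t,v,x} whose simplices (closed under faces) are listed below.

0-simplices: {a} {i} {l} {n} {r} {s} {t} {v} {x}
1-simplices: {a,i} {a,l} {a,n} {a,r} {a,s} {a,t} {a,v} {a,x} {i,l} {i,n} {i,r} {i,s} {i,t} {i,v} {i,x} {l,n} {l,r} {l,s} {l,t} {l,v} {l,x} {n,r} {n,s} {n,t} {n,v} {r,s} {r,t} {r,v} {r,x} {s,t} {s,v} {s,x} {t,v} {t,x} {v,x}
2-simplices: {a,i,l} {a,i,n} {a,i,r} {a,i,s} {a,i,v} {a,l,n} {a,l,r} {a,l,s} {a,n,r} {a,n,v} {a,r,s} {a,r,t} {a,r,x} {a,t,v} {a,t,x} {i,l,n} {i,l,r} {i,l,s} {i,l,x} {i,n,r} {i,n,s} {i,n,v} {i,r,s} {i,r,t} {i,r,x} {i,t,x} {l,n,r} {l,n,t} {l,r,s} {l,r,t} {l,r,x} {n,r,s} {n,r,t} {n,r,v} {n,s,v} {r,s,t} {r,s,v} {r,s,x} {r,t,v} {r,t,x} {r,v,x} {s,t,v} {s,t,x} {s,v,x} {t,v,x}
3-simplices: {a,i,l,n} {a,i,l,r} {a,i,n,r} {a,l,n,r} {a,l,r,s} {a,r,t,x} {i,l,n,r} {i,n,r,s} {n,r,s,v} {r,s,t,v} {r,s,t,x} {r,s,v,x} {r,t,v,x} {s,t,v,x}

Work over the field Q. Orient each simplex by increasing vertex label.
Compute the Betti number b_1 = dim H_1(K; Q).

n_0=9 n_1=35 n_2=45 n_3=14  [Q]
∂1: piv[ai,al,an,ar,as,at,av,ax] rk=8  ker:il,in,ir,is,it,iv,ix,ln,lr,ls,lt,lv,lx,nr,ns,nt,nv,rs,rt,rv,rx,st,sv,sx,tv,tx,vx
∂2: piv[ail,ain,air,ais,aiv,aln,alr,als,anr,anv,ars,art,arx,atv,atx,ilx,ins,irt,irx,lnt,lrt,nrv,nsv,rst,rsx,rvx] rk=26  ker:iln,ilr,ils,inr,inv,irs,itx,lnr,lrs,lrx,nrs,nrt,rsv,rtv,rtx,stv,stx,svx,tvx
∂3: piv[ailn,ailr,ainr,alnr,alrs,artx,inrs,nrsv,rstv,rstx,rsvx,rtvx] rk=12  ker:ilnr,stvx
b_1=(35−8)−26=1

b_1=1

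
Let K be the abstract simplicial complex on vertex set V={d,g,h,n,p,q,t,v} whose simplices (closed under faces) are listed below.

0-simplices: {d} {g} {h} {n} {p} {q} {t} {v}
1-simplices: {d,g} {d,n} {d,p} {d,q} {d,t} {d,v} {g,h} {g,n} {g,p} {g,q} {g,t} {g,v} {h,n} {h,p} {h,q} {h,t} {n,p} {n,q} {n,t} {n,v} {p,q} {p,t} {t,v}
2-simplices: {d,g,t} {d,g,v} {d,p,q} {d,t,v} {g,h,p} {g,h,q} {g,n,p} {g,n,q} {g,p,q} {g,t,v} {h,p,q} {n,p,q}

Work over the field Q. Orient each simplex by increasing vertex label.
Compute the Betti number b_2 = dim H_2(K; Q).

n_0=8 n_1=23 n_2=12  [Q]
∂1: piv[dg,dn,dp,dq,dt,dv,gh] rk=7  ker:gn,gp,gq,gt,gv,hn,hp,hq,ht,np,nq,nt,nv,pq,pt,tv
∂2: piv[dgt,dgv,dpq,dtv,ghp,ghq,gnp,gnq,gpq] rk=9  ker:gtv,hpq,npq
b_2=(12−9)−0=3

b_2=3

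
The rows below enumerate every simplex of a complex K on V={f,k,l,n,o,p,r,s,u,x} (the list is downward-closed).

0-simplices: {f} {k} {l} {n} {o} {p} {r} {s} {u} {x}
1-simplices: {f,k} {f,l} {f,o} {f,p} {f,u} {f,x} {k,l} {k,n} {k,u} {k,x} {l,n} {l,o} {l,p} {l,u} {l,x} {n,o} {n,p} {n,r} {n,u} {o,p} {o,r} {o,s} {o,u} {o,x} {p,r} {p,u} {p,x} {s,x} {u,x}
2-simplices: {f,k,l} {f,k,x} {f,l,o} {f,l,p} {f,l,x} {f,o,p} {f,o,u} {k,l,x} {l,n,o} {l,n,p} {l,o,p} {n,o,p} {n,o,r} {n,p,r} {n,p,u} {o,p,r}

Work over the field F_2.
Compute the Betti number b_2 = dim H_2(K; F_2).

n_0=10 n_1=29 n_2=16  [Z2]
∂1: piv[fk,fl,fo,fp,fu,fx,kn,nr,os] rk=9  ker:kl,ku,kx,ln,lo,lp,lu,lx,no,np,nu,op,or,ou,ox,pr,pu,px,sx,ux
∂2: piv[fkl,fkx,flo,flp,flx,fop,fou,lno,lnp,nor,npr,npu] rk=12  ker:klx,lop,nop,opr
b_2=(16−12)−0=4

b_2=4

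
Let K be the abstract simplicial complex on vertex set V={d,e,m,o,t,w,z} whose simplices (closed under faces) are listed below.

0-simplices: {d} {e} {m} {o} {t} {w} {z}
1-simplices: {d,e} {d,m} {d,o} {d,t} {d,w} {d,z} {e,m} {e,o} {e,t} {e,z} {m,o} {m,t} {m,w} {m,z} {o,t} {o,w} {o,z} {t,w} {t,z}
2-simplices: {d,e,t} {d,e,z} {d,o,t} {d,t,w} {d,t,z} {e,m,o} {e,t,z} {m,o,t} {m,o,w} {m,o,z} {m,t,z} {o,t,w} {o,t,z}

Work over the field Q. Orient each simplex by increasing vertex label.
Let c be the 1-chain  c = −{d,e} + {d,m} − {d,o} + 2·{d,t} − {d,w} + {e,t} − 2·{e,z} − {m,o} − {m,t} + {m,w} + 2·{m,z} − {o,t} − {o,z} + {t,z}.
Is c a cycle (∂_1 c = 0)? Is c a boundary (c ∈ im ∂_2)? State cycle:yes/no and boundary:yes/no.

cycle:yes boundary:no

n_0=7 n_1=19 n_2=13  [Q]
∂1: piv[de,dm,do,dt,dw,dz] rk=6  ker:em,eo,et,ez,mo,mt,mw,mz,ot,ow,oz,tw,tz
∂2: piv[det,dez,dot,dtw,dtz,emo,mot,mow,moz,mtz,otw] rk=11  ker:etz,otz
∂1c = 0
c vs im∂2: residual ≠ 0 ⇒ not boundary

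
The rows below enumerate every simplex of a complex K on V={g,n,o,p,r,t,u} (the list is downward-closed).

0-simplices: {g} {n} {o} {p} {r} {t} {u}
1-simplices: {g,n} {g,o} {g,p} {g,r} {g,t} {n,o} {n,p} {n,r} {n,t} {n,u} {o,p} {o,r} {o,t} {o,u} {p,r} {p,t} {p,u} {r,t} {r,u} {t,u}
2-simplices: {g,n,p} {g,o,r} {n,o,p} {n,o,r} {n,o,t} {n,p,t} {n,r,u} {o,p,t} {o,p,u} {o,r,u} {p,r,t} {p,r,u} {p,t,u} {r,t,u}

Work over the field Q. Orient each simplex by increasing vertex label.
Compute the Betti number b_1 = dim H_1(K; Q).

n_0=7 n_1=20 n_2=14  [Q]
∂1: piv[gn,go,gp,gr,gt,nu] rk=6  ker:no,np,nr,nt,op,or,ot,ou,pr,pt,pu,rt,ru,tu
∂2: piv[gnp,gor,nop,nor,not,npt,nru,opu,oru,prt,pru,ptu] rk=12  ker:opt,rtu
b_1=(20−6)−12=2

b_1=2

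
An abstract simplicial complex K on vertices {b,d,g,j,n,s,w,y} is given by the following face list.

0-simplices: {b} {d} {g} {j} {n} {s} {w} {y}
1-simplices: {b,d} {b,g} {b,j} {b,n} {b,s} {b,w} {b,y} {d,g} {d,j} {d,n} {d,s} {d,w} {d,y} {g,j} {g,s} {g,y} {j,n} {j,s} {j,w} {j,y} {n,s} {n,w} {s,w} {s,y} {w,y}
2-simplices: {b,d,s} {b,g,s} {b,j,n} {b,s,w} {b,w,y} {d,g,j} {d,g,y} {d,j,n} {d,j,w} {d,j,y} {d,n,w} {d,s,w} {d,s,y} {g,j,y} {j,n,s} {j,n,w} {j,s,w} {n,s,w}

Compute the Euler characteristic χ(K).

n_0=8 n_1=25 n_2=18
χ=+8−25+18=1

χ(K)=1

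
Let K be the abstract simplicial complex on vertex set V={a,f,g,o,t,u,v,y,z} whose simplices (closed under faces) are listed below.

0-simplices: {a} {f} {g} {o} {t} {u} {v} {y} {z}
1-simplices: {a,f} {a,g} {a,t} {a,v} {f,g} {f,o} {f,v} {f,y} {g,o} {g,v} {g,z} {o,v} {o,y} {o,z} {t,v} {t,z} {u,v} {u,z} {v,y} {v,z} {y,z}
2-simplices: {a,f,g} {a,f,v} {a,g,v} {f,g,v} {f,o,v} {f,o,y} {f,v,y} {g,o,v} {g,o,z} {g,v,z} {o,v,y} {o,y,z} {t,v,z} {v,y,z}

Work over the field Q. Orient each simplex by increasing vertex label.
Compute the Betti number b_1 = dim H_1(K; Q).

n_0=9 n_1=21 n_2=14  [Q]
∂1: piv[af,ag,at,av,fo,fy,gz,uv] rk=8  ker:fg,fv,go,gv,ov,oy,oz,tv,tz,uz,vy,vz,yz
∂2: piv[afg,afv,agv,fov,foy,fvy,gov,goz,gvz,oyz,tvz] rk=11  ker:fgv,ovy,vyz
b_1=(21−8)−11=2

b_1=2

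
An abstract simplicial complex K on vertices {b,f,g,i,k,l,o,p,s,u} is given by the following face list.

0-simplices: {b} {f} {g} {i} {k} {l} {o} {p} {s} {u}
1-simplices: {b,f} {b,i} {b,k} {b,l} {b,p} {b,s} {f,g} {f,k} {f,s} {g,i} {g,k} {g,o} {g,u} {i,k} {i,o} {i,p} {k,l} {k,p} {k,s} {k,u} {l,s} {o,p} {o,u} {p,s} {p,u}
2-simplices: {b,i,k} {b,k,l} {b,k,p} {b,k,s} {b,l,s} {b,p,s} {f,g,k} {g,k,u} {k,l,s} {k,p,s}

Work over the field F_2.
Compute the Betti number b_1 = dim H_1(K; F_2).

n_0=10 n_1=25 n_2=10  [Z2]
∂1: piv[bf,bi,bk,bl,bp,bs,fg,go,gu] rk=9  ker:fk,fs,gi,gk,ik,io,ip,kl,kp,ks,ku,ls,op,ou,ps,pu
∂2: piv[bik,bkl,bkp,bks,bls,bps,fgk,gku] rk=8  ker:kls,kps
b_1=(25−9)−8=8

b_1=8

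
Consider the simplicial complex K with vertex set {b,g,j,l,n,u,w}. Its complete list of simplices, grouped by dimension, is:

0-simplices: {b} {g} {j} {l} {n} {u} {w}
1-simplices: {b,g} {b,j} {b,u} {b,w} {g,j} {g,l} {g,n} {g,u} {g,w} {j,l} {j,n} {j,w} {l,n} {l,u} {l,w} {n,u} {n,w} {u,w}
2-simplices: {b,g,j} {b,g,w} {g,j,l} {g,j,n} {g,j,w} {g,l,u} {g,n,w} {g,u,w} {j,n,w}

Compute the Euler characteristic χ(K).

χ(K)=-2

n_0=7 n_1=18 n_2=9
χ=+7−18+9=-2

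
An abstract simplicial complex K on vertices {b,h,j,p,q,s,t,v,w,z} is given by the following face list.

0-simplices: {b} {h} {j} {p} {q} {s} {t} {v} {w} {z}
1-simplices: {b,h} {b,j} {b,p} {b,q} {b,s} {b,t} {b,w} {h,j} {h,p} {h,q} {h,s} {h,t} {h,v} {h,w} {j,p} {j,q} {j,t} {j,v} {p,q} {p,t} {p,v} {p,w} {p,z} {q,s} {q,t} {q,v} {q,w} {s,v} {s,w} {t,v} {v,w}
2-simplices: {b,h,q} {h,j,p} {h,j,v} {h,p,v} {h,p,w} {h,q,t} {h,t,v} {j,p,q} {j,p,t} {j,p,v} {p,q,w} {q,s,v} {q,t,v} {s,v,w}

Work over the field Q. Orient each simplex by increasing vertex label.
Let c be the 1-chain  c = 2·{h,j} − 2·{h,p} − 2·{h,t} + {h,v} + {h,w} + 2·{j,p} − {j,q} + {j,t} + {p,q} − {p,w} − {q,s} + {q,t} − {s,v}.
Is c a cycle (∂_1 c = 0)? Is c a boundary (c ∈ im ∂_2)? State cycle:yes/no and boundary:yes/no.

cycle:yes boundary:no

n_0=10 n_1=31 n_2=14  [Q]
∂1: piv[bh,bj,bp,bq,bs,bt,bw,hv,pz] rk=9  ker:hj,hp,hq,hs,ht,hw,jp,jq,jt,jv,pq,pt,pv,pw,qs,qt,qv,qw,sv,sw,tv,vw
∂2: piv[bhq,hjp,hjv,hpv,hpw,hqt,htv,jpq,jpt,pqw,qsv,qtv,svw] rk=13  ker:jpv
∂1c = 0
c vs im∂2: residual ≠ 0 ⇒ not boundary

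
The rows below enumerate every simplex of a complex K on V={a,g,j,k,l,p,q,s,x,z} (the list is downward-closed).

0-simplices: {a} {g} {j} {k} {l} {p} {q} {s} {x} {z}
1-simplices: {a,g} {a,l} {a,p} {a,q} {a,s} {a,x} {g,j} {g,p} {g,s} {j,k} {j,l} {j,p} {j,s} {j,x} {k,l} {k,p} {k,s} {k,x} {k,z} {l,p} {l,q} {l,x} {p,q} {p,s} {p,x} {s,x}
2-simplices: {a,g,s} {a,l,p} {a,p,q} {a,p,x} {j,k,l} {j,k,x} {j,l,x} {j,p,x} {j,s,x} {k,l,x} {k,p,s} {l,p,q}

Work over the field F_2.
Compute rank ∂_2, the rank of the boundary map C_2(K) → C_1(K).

n_0=10 n_1=26 n_2=12  [Z2]
∂1: piv[ag,al,ap,aq,as,ax,gj,jk,kz] rk=9  ker:gp,gs,jl,jp,js,jx,kl,kp,ks,kx,lp,lq,lx,pq,ps,px,sx
∂2: piv[ags,alp,apq,apx,jkl,jkx,jlx,jpx,jsx,kps,lpq] rk=11  ker:klx
rk∂_2=11

rank∂_2=11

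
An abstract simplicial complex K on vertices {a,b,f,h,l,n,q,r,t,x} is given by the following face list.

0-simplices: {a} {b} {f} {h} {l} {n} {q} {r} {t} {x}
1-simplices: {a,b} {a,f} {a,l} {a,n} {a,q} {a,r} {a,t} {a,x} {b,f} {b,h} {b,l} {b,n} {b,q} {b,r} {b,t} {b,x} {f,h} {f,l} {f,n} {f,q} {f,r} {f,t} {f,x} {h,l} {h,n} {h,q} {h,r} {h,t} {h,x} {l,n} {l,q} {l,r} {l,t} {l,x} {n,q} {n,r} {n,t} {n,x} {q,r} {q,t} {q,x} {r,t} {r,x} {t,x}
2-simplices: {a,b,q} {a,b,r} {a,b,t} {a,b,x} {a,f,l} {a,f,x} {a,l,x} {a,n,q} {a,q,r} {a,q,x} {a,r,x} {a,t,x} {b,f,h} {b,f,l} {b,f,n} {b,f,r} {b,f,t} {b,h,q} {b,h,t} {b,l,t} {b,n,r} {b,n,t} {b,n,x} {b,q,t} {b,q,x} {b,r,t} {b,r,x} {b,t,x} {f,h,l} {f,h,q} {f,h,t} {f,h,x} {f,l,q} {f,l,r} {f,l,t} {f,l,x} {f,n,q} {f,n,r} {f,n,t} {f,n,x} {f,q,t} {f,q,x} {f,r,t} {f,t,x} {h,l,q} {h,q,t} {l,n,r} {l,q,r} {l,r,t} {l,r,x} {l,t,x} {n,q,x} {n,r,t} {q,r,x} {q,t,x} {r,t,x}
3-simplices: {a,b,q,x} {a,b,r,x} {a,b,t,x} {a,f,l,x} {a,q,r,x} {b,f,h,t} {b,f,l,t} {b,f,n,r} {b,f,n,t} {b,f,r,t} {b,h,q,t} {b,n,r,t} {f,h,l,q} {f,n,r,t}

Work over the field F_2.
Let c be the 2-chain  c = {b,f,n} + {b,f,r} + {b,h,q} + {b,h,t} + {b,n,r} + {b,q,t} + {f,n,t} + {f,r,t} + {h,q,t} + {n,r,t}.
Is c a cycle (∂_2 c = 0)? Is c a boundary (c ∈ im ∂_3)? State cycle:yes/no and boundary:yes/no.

n_0=10 n_1=44 n_2=56 n_3=14  [Z2]
∂1: piv[ab,af,al,an,aq,ar,at,ax,bh] rk=9  ker:bf,bl,bn,bq,br,bt,bx,fh,fl,fn,fq,fr,ft,fx,hl,hn,hq,hr,ht,hx,ln,lq,lr,lt,lx,nq,nr,nt,nx,qr,qt,qx,rt,rx,tx
∂2: piv[abq,abr,abt,abx,afl,afx,alx,anq,aqr,aqx,arx,atx,bfh,bfl,bfn,bfr,bft,bhq,bht,blt,bnr,bnt,bnx,bqt,brt,fhl,fhq,fhx,flq,flr,fnq,fnx,lnr] rk=33  ker:bqx,brx,btx,fht,flt,flx,fnr,fnt,fqt,fqx,frt,ftx,hlq,hqt,lqr,lrt,lrx,ltx,nqx,nrt,qrx,qtx,rtx
∂3: piv[abqx,abrx,abtx,aflx,aqrx,bfht,bflt,bfnr,bfnt,bfrt,bhqt,bnrt,fhlq] rk=13  ker:fnrt
∂2c = 0
c vs im∂3: reduces to 0 ⇒ boundary

cycle:yes boundary:yes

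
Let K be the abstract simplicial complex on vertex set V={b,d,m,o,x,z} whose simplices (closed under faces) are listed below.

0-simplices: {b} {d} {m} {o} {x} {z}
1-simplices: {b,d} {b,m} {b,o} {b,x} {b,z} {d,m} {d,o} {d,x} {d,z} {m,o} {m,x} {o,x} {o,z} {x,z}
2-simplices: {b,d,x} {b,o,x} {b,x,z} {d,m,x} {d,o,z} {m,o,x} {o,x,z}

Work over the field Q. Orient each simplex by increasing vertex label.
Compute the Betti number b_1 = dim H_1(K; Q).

n_0=6 n_1=14 n_2=7  [Q]
∂1: piv[bd,bm,bo,bx,bz] rk=5  ker:dm,do,dx,dz,mo,mx,ox,oz,xz
∂2: piv[bdx,box,bxz,dmx,doz,mox,oxz] rk=7
b_1=(14−5)−7=2

b_1=2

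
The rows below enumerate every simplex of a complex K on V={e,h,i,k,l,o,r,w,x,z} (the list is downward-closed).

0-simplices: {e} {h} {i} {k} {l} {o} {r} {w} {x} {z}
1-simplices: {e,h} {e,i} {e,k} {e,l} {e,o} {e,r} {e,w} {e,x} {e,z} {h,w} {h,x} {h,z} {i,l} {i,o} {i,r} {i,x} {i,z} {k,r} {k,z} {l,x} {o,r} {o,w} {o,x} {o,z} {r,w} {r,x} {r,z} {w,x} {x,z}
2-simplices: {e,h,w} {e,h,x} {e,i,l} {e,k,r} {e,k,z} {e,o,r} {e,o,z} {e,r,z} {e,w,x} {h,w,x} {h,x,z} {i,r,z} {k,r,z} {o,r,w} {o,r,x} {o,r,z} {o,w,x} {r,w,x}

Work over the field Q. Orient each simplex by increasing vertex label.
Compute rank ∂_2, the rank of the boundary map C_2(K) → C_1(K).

n_0=10 n_1=29 n_2=18  [Q]
∂1: piv[eh,ei,ek,el,eo,er,ew,ex,ez] rk=9  ker:hw,hx,hz,il,io,ir,ix,iz,kr,kz,lx,or,ow,ox,oz,rw,rx,rz,wx,xz
∂2: piv[ehw,ehx,eil,ekr,ekz,eor,eoz,erz,ewx,hxz,irz,orw,orx,owx] rk=14  ker:hwx,krz,orz,rwx
rk∂_2=14

rank∂_2=14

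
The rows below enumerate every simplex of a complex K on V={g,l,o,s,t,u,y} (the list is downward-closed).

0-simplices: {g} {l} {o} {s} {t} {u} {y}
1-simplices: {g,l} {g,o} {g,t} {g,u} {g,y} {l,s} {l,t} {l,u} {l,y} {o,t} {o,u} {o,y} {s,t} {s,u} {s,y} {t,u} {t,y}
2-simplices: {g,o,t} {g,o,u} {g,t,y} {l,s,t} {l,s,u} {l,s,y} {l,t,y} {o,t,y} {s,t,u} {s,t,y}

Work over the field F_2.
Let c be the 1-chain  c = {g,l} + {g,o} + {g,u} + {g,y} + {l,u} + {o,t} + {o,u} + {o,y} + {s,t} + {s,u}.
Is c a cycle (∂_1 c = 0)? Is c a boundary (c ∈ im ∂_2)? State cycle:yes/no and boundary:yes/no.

cycle:yes boundary:no

n_0=7 n_1=17 n_2=10  [Z2]
∂1: piv[gl,go,gt,gu,gy,ls] rk=6  ker:lt,lu,ly,ot,ou,oy,st,su,sy,tu,ty
∂2: piv[got,gou,gty,lst,lsu,lsy,lty,oty,stu] rk=9  ker:sty
∂1c = 0
c vs im∂2: residual ≠ 0 ⇒ not boundary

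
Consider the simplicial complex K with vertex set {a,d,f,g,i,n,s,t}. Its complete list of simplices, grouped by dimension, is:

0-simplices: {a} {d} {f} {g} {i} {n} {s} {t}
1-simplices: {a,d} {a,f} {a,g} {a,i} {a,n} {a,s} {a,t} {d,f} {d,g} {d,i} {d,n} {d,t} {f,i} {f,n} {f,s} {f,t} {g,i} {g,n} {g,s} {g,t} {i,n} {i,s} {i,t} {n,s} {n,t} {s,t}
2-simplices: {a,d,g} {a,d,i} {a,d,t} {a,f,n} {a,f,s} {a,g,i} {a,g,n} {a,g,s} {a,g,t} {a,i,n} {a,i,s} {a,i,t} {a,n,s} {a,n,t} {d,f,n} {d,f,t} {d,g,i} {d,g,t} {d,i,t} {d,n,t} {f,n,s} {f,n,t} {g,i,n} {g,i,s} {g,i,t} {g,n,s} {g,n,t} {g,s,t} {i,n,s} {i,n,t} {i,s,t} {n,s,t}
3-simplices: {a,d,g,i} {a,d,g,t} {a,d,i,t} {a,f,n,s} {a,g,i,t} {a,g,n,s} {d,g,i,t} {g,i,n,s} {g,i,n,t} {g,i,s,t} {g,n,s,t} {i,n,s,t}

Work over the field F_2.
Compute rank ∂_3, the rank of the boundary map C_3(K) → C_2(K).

n_0=8 n_1=26 n_2=32 n_3=12  [Z2]
∂1: piv[ad,af,ag,ai,an,as,at] rk=7  ker:df,dg,di,dn,dt,fi,fn,fs,ft,gi,gn,gs,gt,in,is,it,ns,nt,st
∂2: piv[adg,adi,adt,afn,afs,agi,agn,ags,agt,ain,ais,ait,ans,ant,dfn,dft,dnt,gst] rk=18  ker:dgi,dgt,dit,fns,fnt,gin,gis,git,gns,gnt,ins,int,ist,nst
∂3: piv[adgi,adgt,adit,afns,agit,agns,gins,gint,gist,gnst] rk=10  ker:dgit,inst
rk∂_3=10

rank∂_3=10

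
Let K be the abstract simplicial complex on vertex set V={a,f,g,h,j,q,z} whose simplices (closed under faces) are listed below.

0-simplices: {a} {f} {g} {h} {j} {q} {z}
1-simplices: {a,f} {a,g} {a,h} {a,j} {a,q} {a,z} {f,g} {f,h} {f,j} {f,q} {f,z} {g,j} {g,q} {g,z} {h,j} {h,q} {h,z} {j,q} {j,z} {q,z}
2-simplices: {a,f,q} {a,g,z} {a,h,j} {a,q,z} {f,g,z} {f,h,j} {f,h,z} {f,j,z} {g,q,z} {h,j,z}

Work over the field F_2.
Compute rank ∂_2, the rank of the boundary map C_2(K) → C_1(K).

n_0=7 n_1=20 n_2=10  [Z2]
∂1: piv[af,ag,ah,aj,aq,az] rk=6  ker:fg,fh,fj,fq,fz,gj,gq,gz,hj,hq,hz,jq,jz,qz
∂2: piv[afq,agz,ahj,aqz,fgz,fhj,fhz,fjz,gqz] rk=9  ker:hjz
rk∂_2=9

rank∂_2=9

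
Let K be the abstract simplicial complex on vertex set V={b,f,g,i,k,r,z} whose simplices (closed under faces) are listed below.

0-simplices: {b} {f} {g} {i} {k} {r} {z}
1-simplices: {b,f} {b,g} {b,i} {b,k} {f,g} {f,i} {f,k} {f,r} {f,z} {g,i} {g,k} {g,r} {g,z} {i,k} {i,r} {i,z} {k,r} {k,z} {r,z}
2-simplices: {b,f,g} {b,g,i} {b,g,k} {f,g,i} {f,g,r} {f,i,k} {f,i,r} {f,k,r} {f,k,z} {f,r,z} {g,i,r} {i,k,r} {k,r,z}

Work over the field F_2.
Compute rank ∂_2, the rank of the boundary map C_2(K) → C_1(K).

rank∂_2=10

n_0=7 n_1=19 n_2=13  [Z2]
∂1: piv[bf,bg,bi,bk,fr,fz] rk=6  ker:fg,fi,fk,gi,gk,gr,gz,ik,ir,iz,kr,kz,rz
∂2: piv[bfg,bgi,bgk,fgi,fgr,fik,fir,fkr,fkz,frz] rk=10  ker:gir,ikr,krz
rk∂_2=10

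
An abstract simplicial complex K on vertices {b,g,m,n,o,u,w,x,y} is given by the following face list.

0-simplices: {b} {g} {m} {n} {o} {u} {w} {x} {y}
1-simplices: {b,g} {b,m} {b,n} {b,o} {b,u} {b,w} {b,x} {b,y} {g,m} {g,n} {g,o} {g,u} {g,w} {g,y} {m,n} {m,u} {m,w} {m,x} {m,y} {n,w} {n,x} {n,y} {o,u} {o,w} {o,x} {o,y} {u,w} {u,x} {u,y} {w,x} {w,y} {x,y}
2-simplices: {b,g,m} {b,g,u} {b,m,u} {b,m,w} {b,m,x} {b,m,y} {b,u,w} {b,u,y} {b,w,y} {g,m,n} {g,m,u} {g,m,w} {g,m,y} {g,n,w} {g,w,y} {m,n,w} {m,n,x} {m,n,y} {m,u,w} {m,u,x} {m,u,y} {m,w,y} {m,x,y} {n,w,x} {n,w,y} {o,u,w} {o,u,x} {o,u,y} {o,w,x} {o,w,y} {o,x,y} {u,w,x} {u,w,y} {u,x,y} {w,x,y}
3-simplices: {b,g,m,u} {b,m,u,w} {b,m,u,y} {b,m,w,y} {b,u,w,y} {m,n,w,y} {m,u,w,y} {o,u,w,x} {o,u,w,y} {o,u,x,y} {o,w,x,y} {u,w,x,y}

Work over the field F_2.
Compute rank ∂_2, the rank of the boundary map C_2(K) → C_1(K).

n_0=9 n_1=32 n_2=35 n_3=12  [Z2]
∂1: piv[bg,bm,bn,bo,bu,bw,bx,by] rk=8  ker:gm,gn,go,gu,gw,gy,mn,mu,mw,mx,my,nw,nx,ny,ou,ow,ox,oy,uw,ux,uy,wx,wy,xy
∂2: piv[bgm,bgu,bmu,bmw,bmx,bmy,buw,buy,bwy,gmn,gmw,gmy,gnw,mnx,mny,mux,mxy,nwx,ouw,oux,ouy] rk=21  ker:gmu,gwy,mnw,muw,muy,mwy,nwy,owx,owy,oxy,uwx,uwy,uxy,wxy
∂3: piv[bgmu,bmuw,bmuy,bmwy,buwy,mnwy,ouwx,ouwy,ouxy,owxy] rk=10  ker:muwy,uwxy
rk∂_2=21

rank∂_2=21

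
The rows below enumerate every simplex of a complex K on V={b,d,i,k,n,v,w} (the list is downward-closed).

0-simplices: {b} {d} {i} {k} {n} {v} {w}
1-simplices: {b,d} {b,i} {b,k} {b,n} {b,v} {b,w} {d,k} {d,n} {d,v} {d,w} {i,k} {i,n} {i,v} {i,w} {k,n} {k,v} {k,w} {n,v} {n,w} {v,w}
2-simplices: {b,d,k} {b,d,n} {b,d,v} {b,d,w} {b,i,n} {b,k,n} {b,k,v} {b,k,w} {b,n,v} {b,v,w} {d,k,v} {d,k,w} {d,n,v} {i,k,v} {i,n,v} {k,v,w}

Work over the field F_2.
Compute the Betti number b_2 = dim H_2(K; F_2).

b_2=4

n_0=7 n_1=20 n_2=16  [Z2]
∂1: piv[bd,bi,bk,bn,bv,bw] rk=6  ker:dk,dn,dv,dw,ik,in,iv,iw,kn,kv,kw,nv,nw,vw
∂2: piv[bdk,bdn,bdv,bdw,bin,bkn,bkv,bkw,bnv,bvw,ikv,inv] rk=12  ker:dkv,dkw,dnv,kvw
b_2=(16−12)−0=4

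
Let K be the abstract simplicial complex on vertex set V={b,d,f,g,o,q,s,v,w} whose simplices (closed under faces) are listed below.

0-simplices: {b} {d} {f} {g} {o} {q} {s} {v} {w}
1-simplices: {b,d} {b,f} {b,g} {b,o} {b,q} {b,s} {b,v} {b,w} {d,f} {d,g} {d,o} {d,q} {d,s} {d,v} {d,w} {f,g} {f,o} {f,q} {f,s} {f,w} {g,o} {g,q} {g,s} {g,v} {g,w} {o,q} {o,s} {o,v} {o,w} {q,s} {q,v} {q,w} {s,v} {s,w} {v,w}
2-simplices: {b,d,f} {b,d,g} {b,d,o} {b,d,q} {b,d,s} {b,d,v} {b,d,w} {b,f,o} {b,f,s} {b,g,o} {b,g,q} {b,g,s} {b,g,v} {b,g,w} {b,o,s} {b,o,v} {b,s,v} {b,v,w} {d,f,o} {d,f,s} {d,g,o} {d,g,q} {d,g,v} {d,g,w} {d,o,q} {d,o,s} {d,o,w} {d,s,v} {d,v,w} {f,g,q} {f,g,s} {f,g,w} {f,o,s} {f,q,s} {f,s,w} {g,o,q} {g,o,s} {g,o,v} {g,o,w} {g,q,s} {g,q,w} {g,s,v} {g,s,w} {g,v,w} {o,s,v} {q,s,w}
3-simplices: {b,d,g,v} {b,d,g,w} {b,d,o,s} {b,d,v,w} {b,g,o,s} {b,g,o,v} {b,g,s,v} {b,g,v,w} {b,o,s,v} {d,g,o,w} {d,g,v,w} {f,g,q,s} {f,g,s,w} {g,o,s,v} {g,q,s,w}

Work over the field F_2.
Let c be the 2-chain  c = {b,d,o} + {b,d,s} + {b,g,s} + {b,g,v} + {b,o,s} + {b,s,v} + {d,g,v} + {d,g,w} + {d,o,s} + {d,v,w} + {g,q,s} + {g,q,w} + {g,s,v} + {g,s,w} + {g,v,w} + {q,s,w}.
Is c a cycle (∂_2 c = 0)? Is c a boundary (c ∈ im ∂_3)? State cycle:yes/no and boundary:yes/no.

cycle:yes boundary:yes

n_0=9 n_1=35 n_2=46 n_3=15  [Z2]
∂1: piv[bd,bf,bg,bo,bq,bs,bv,bw] rk=8  ker:df,dg,do,dq,ds,dv,dw,fg,fo,fq,fs,fw,go,gq,gs,gv,gw,oq,os,ov,ow,qs,qv,qw,sv,sw,vw
∂2: piv[bdf,bdg,bdo,bdq,bds,bdv,bdw,bfo,bfs,bgo,bgq,bgs,bgv,bgw,bos,bov,bsv,bvw,doq,dow,fgq,fgs,fgw,fqs,fsw,gqw] rk=26  ker:dfo,dfs,dgo,dgq,dgv,dgw,dos,dsv,dvw,fos,goq,gos,gov,gow,gqs,gsv,gsw,gvw,osv,qsw
∂3: piv[bdgv,bdgw,bdos,bdvw,bgos,bgov,bgsv,bgvw,bosv,dgow,fgqs,fgsw,gqsw] rk=13  ker:dgvw,gosv
∂2c = 0
c vs im∂3: reduces to 0 ⇒ boundary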